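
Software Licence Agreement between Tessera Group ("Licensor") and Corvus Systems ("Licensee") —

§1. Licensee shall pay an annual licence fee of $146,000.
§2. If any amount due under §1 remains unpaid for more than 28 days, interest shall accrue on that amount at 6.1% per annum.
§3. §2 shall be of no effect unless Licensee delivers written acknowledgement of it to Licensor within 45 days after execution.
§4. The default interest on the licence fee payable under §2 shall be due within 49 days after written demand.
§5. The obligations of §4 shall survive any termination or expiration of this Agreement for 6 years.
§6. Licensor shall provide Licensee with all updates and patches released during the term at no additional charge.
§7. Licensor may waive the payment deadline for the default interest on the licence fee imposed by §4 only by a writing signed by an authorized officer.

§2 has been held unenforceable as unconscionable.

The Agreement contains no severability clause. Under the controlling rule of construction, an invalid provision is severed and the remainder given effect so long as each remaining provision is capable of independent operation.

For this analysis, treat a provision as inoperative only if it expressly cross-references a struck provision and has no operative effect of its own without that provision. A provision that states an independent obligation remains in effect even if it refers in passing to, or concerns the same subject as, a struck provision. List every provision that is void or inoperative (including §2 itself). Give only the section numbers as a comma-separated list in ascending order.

§2 is struck. §3 merely fixes the acknowledgement condition for §2; with §2 gone it has nothing to operate on and falls away. The whole of §4 is the payment deadline for the default interest on the licence fee, defined by reference to §2, so §4 cannot stand once §2 is removed. §5 has no operative effect of its own apart from §4 and is therefore inoperative. §7 merely fixes the waiver condition for §4; with §4 gone it has nothing to operate on and falls away. With no severability clause, the stated default rule severs what cannot stand and enforces each remaining provision that can operate on its own. §1 and §6 remain in effect.

2, 3, 4, 5, 7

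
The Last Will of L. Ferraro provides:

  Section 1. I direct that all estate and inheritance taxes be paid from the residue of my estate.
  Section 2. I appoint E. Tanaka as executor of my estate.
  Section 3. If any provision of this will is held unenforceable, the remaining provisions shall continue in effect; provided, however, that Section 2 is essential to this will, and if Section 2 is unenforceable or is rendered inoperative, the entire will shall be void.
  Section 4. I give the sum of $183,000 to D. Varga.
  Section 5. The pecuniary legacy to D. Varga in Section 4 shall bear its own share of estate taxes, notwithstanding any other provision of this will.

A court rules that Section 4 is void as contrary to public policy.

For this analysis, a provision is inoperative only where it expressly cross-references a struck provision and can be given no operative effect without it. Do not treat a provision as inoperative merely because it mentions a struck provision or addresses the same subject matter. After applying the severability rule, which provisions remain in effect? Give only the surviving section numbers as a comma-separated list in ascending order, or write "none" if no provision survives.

1, 2, 3

Section 4 is struck. The only function of Section 5 is the tax charge on Section 4, so it cannot stand once Section 4 is removed. Section 3 makes Section 2 an essential term, but Section 2 is unaffected, so the severability proviso in Section 3 preserves the remaining provisions. That leaves Section 1, Section 2, and Section 3 in effect.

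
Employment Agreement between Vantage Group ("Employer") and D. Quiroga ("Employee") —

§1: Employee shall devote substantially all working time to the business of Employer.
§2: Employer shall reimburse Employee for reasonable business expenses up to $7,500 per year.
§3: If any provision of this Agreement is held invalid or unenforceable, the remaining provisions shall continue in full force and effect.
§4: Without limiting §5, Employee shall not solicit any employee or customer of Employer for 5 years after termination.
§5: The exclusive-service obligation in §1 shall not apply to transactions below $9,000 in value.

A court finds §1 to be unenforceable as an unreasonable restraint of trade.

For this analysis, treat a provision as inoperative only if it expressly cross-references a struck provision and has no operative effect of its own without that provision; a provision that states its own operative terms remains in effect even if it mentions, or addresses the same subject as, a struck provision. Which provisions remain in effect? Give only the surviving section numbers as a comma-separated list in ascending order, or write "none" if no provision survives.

2, 3, 4

§1 is struck. The whole of §5 is the carve-out from the exclusive-service obligation, defined by reference to §1, so §5 cannot stand once §1 is removed. Although §4 refers to §5, its operative terms do not depend on §5, so it remains in effect. §3 is a severability clause and preserves every provision that can still be given independent effect. §2, §3, and §4 remain in effect.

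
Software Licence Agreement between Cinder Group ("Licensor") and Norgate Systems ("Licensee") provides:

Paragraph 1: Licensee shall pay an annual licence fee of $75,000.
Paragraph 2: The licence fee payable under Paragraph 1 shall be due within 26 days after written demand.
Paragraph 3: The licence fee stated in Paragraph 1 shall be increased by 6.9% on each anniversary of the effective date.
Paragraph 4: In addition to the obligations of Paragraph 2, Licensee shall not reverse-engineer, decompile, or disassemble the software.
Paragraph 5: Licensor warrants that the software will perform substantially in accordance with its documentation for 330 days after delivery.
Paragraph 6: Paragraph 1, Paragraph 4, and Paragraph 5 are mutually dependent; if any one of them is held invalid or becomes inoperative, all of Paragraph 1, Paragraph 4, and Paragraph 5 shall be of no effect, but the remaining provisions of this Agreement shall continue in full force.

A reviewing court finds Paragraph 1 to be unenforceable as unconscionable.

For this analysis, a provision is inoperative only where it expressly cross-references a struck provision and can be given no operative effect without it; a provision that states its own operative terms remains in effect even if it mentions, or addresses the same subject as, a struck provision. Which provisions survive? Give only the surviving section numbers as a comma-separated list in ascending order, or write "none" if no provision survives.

6

Paragraph 1 is struck. Paragraph 2 operates only by reference to Paragraph 1, so it falls with Paragraph 1. Paragraph 3 operates only by reference to Paragraph 1, so it falls with Paragraph 1. Paragraph 6 declares Paragraph 1, Paragraph 4, and Paragraph 5 mutually dependent; since one of them has fallen, all of them are of no effect. That brings down Paragraph 4 and Paragraph 5 as well. The remainder continues in force under Paragraph 6. Only Paragraph 6 remains in effect.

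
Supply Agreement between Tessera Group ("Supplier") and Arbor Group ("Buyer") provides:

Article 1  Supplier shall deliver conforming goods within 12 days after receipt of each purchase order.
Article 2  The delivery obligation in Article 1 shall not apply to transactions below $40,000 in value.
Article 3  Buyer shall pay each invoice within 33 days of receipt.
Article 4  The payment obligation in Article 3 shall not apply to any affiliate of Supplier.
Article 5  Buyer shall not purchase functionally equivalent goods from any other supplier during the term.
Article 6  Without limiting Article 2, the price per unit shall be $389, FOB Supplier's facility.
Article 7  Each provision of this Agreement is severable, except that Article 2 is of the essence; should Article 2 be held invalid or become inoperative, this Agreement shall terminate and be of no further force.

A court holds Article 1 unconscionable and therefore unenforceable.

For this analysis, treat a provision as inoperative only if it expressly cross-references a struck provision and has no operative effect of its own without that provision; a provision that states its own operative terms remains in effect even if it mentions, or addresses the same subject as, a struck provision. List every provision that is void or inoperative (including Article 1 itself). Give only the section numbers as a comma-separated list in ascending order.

Article 1 is struck. The whole of Article 2 is the carve-out from the delivery obligation, defined by reference to Article 1, so Article 2 cannot stand once Article 1 is removed. Article 7 makes Article 2 an essential term, and Article 2 has been rendered inoperative by the cascade; under Article 7, the entire Agreement is therefore void. No provision of the Agreement survives.

1, 2, 3, 4, 5, 6, 7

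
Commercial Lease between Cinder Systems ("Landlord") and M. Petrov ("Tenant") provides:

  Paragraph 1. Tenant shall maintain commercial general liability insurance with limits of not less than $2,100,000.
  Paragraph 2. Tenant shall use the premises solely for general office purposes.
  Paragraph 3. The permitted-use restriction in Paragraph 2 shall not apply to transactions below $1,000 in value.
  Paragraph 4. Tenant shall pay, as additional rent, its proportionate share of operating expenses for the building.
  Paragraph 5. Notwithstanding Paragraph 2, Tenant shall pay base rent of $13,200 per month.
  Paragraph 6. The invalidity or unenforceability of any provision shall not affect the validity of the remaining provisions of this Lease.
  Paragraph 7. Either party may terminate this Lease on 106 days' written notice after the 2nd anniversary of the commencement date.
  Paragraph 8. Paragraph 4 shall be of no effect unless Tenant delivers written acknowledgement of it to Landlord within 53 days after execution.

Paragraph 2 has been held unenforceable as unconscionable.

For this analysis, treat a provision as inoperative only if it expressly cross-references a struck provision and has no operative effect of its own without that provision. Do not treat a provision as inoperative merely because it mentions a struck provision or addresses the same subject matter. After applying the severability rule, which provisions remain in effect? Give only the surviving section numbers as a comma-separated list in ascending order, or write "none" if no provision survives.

1, 4, 5, 6, 7, 8

Paragraph 2 is struck. Paragraph 3 has no operative effect of its own apart from Paragraph 2 and is therefore inoperative. Although Paragraph 5 refers to Paragraph 2, its operative terms do not depend on Paragraph 2, so it remains in effect. Under the severability clause in Paragraph 6, the remaining provisions continue in force. That leaves Paragraph 1, Paragraph 4, Paragraph 5, Paragraph 6, Paragraph 7, and Paragraph 8 in effect.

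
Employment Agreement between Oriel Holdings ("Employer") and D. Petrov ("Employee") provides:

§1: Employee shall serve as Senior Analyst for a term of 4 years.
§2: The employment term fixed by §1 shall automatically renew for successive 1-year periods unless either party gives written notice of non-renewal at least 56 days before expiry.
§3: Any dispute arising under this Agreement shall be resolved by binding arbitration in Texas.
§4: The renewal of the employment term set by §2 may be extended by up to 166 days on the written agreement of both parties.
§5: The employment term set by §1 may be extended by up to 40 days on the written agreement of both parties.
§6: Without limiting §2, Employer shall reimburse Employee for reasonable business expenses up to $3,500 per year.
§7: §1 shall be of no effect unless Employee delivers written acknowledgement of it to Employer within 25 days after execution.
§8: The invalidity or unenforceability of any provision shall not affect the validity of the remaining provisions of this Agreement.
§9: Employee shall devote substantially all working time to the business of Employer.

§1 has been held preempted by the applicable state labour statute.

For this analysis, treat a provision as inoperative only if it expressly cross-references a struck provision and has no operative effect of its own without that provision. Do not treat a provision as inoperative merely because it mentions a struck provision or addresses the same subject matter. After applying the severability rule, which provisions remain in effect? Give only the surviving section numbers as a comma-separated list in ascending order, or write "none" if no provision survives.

3, 6, 8, 9

§1 is struck. The whole of §2 is the renewal of the employment term, defined by reference to §1, so §2 cannot stand once §1 is removed. The whole of §5 is the extension of the employment term, defined by reference to §1, so §5 cannot stand once §1 is removed. The only function of §7 is the acknowledgement condition for §1, so it cannot stand once §1 is removed. §4 has no operative effect of its own apart from §2 and is therefore inoperative. §6 mentions §2 but its own obligation stands independently of §2, so §6 is not affected. §8 is a severability clause and preserves every provision that can still be given independent effect. The provisions still in force are §3, §6, §8, and §9.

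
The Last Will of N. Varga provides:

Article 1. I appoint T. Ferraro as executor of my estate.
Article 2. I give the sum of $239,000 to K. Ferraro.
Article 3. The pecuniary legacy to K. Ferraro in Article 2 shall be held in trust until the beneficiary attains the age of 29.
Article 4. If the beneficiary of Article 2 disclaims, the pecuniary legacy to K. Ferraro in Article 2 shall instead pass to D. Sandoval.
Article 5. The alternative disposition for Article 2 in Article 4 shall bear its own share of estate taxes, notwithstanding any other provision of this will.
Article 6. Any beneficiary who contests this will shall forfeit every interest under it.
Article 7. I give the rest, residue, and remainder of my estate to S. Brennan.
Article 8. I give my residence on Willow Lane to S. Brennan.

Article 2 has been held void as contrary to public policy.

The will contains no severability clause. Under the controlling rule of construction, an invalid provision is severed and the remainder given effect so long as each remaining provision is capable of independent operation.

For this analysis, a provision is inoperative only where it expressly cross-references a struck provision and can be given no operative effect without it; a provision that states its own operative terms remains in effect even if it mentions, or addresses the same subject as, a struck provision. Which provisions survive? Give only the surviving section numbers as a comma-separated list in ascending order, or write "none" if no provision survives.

Article 2 is struck. Article 3 merely fixes the trust for Article 2; with Article 2 gone it has nothing to operate on and falls away. Article 4 has no operative effect of its own apart from Article 2 and is therefore inoperative. Article 5 has no operative effect of its own apart from Article 4 and is therefore inoperative. With no severability clause, the stated default rule severs what cannot stand and enforces each remaining provision that can operate on its own. Article 1, Article 6, Article 7, and Article 8 remain in effect.

1, 6, 7, 8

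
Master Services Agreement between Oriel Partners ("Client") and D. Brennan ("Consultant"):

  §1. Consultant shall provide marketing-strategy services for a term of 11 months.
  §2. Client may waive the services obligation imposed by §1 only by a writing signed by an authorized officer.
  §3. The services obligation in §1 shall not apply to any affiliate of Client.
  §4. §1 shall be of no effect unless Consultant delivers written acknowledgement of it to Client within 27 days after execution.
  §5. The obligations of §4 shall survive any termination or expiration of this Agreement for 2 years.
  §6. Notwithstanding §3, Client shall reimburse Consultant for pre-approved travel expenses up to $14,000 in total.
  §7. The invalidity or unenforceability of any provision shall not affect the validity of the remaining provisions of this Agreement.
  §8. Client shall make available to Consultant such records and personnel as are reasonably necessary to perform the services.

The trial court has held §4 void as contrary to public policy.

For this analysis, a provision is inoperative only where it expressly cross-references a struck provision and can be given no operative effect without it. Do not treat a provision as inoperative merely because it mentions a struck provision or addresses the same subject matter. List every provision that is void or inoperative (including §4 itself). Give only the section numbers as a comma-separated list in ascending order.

4, 5

§4 is struck. §5 operates only by reference to §4, so it falls with §4. Under the severability clause in §7, the remaining provisions continue in force. The provisions still in force are §1, §2, §3, §6, §7, and §8.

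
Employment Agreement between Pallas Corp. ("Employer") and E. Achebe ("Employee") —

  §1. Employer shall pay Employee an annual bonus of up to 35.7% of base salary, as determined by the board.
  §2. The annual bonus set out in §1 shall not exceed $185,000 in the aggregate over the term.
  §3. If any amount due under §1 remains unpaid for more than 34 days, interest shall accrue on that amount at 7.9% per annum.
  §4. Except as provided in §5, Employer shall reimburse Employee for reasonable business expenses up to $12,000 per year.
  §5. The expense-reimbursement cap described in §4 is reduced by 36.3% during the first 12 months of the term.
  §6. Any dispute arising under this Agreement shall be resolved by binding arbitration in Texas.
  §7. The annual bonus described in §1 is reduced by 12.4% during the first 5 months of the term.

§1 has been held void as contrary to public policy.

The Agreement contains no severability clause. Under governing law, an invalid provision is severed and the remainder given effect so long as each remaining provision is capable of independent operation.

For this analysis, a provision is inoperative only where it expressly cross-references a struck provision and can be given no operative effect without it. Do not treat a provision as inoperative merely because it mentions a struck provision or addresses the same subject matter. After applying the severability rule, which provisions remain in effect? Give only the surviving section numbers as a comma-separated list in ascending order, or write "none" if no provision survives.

4, 5, 6

§1 is struck. §2 does nothing except set the aggregate cap on the annual bonus by reference to §1; with §1 gone it has no independent effect and is inoperative. §3 does nothing except set the default interest on the annual bonus by reference to §1; with §1 gone it has no independent effect and is inoperative. §7 does nothing except set the introductory reduction to the annual bonus by reference to §1; with §1 gone it has no independent effect and is inoperative. With no severability clause, the stated default rule severs what cannot stand and enforces each remaining provision that can operate on its own. That leaves §4, §5, and §6 in effect.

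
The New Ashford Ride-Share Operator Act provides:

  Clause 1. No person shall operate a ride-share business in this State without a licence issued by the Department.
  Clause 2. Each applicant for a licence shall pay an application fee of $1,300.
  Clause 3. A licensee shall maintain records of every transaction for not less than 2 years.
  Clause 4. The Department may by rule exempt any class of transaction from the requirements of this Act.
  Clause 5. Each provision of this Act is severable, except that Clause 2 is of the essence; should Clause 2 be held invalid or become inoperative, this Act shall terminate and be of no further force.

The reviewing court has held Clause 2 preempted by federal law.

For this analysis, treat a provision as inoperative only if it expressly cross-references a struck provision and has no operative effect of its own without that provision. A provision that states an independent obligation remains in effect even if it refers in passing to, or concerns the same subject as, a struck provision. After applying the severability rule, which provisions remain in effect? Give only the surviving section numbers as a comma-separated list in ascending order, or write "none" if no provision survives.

Clause 2 is struck. Nothing else in the Act is defined by reference to Clause 2. Clause 5 makes Clause 2 an essential term, and Clause 2 is the provision held invalid; under Clause 5, the entire Act is therefore void. No provision of the Act survives.

none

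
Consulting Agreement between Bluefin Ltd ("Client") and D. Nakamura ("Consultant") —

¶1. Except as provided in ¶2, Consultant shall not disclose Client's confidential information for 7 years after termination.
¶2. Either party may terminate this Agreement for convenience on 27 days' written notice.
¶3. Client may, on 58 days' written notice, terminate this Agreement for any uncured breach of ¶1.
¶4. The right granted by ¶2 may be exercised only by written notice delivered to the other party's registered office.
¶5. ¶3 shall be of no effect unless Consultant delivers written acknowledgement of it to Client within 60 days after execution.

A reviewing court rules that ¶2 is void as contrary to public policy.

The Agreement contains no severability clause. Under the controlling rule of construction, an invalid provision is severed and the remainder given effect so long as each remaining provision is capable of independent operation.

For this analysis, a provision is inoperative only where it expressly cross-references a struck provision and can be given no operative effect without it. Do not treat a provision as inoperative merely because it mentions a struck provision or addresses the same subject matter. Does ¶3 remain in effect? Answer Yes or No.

¶2 is struck. ¶4 has no operative effect of its own apart from ¶2 and is therefore inoperative. Although ¶1 refers to ¶2, its operative terms do not depend on ¶2, so it remains in effect. Under the stated default rule, only provisions that cannot operate independently fall away; the rest are enforced. ¶1, ¶3, and ¶5 remain in effect. ¶3 is among the surviving provisions, so the answer is yes.

Yes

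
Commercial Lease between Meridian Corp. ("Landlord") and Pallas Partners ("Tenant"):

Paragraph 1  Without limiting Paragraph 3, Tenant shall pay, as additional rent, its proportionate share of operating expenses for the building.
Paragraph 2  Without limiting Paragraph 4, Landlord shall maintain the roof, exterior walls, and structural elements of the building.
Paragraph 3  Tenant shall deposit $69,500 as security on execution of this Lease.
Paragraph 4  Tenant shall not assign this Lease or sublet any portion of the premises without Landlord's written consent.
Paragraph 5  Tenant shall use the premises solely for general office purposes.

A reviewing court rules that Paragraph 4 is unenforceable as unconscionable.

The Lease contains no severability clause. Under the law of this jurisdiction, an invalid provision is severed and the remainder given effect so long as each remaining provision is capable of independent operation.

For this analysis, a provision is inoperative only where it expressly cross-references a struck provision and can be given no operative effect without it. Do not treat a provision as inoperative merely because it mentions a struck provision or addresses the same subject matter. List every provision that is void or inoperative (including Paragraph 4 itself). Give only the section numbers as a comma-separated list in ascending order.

4

Paragraph 4 is struck. Although Paragraph 2 refers to Paragraph 4, its operative terms do not depend on Paragraph 4, so it remains in effect. Nothing else in the Lease is defined by reference to Paragraph 4. With no severability clause, the stated default rule severs what cannot stand and enforces each remaining provision that can operate on its own. Paragraph 1, Paragraph 2, Paragraph 3, and Paragraph 5 remain in effect.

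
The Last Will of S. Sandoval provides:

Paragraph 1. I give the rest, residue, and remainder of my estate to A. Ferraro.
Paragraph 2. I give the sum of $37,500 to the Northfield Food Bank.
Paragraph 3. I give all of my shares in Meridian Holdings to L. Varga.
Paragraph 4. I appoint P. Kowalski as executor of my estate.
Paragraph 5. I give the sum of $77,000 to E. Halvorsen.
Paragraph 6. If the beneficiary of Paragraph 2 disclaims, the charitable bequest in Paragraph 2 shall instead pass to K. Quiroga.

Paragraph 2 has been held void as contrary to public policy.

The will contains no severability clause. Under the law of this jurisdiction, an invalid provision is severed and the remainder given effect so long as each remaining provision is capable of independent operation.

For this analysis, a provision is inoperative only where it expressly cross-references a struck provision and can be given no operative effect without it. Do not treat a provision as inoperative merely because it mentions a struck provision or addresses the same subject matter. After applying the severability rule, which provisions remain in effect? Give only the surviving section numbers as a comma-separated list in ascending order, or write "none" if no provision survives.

1, 3, 4, 5

Paragraph 2 is struck. Paragraph 6 merely fixes the alternative disposition for Paragraph 2; with Paragraph 2 gone it has nothing to operate on and falls away. Under the stated default rule, only provisions that cannot operate independently fall away; the rest are enforced. Paragraph 1, Paragraph 3, Paragraph 4, and Paragraph 5 remain in effect.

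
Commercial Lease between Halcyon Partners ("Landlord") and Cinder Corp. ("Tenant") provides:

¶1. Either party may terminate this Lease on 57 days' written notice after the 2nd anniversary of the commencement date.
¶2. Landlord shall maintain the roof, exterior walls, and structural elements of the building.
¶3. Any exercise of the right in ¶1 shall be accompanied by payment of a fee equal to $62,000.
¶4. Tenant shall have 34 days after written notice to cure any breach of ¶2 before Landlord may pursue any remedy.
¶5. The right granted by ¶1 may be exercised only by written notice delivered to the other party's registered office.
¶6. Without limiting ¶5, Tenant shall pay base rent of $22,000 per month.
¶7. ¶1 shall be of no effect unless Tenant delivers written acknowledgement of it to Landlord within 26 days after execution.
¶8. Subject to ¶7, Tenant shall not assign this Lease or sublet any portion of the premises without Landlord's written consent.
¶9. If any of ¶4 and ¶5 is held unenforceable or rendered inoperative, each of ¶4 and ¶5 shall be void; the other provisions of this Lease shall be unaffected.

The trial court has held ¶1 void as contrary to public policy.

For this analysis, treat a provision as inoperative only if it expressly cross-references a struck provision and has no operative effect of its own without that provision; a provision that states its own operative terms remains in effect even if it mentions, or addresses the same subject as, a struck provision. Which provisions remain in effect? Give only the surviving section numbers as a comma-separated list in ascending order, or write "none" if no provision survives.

2, 6, 8, 9

¶1 is struck. ¶3 operates only by reference to ¶1, so it falls with ¶1. The only function of ¶5 is the notice requirement for ¶1, so it cannot stand once ¶1 is removed. The only function of ¶7 is the acknowledgement condition for ¶1, so it cannot stand once ¶1 is removed. Although ¶6 refers to ¶5, its operative terms do not depend on ¶5, so it remains in effect. ¶8 mentions ¶7 but its own obligation stands independently of ¶7, so ¶8 is not affected. ¶9 declares ¶4 and ¶5 mutually dependent; since one of them has fallen, all of them are of no effect. That brings down ¶4 as well. The remainder continues in force under ¶9. ¶2, ¶6, ¶8, and ¶9 remain in effect.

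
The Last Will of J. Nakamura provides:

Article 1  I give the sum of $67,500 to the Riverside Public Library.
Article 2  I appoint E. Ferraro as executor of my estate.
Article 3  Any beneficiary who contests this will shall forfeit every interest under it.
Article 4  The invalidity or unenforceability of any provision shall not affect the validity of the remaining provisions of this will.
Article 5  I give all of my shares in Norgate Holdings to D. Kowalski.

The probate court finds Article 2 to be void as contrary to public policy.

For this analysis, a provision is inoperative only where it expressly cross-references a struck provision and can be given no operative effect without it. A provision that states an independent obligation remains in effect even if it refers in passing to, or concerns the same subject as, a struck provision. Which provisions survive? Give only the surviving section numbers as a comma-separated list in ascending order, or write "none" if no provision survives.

1, 3, 4, 5

Article 2 is struck. No other provision's operative terms depend on Article 2. Article 4 is a severability clause and preserves every provision that can still be given independent effect. That leaves Article 1, Article 3, Article 4, and Article 5 in effect.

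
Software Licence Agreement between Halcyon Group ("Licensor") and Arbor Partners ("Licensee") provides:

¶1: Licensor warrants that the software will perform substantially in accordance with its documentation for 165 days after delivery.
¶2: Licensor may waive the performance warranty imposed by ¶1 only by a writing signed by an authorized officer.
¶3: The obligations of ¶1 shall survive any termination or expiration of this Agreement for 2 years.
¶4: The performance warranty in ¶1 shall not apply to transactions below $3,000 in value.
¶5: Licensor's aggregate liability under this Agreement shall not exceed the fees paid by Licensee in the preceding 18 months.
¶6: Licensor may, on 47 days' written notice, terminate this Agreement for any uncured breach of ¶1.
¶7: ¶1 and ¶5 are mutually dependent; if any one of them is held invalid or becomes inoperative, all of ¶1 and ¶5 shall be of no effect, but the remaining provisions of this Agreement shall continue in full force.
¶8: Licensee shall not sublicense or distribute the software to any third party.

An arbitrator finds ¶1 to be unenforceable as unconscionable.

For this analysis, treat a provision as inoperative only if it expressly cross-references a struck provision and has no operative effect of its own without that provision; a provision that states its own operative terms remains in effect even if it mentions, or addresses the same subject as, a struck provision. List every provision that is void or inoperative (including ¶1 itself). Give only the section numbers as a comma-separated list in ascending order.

¶1 is struck. ¶2 merely fixes the waiver condition for ¶1; with ¶1 gone it has nothing to operate on and falls away. ¶3 operates only by reference to ¶1, so it falls with ¶1. ¶4 operates only by reference to ¶1, so it falls with ¶1. ¶6 has no operative effect of its own apart from ¶1 and is therefore inoperative. ¶7 declares ¶1 and ¶5 mutually dependent; since one of them has fallen, all of them are of no effect. That brings down ¶5 as well. The remainder continues in force under ¶7. ¶7 and ¶8 remain in effect.

1, 2, 3, 4, 5, 6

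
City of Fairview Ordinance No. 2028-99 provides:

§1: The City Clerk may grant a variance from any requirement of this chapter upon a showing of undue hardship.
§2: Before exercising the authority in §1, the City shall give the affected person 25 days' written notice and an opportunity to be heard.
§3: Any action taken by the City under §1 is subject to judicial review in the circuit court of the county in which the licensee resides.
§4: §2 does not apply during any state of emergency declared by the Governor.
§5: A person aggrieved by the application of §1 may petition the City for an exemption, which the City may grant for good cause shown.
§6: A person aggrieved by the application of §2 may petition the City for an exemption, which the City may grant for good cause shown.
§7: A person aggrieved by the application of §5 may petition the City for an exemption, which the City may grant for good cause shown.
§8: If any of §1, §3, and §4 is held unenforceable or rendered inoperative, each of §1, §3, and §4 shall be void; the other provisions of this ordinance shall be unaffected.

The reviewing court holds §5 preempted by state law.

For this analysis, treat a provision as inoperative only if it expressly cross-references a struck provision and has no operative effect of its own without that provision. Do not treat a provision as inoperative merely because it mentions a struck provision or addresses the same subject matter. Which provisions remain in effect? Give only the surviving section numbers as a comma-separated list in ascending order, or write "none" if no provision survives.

§5 is struck. §7 has no operative effect of its own apart from §5 and is therefore inoperative. §8 ties §1, §3, and §4 together, but none of those is affected here; the remaining provisions continue in force under §8. That leaves §1, §2, §3, §4, §6, and §8 in effect.

1, 2, 3, 4, 6, 8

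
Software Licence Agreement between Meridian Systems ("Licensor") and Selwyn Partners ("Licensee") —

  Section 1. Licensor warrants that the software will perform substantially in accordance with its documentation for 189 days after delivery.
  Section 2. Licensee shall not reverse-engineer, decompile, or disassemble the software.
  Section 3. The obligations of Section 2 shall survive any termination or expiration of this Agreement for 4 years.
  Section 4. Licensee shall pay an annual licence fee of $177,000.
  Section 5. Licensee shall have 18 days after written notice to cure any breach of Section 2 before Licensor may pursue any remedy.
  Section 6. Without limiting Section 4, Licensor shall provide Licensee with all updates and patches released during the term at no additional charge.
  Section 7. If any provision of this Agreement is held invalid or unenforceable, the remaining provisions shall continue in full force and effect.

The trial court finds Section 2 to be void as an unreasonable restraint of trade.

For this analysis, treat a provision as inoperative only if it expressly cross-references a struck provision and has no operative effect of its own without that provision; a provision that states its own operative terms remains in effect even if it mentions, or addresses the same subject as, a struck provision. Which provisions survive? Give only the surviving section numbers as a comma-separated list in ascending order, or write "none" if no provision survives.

1, 4, 6, 7

Section 2 is struck. The only function of Section 3 is the survival period for Section 2, so it cannot stand once Section 2 is removed. Section 5 operates only by reference to Section 2, so it falls with Section 2. Under the severability clause in Section 7, the remaining provisions continue in force. The provisions still in force are Section 1, Section 4, Section 6, and Section 7.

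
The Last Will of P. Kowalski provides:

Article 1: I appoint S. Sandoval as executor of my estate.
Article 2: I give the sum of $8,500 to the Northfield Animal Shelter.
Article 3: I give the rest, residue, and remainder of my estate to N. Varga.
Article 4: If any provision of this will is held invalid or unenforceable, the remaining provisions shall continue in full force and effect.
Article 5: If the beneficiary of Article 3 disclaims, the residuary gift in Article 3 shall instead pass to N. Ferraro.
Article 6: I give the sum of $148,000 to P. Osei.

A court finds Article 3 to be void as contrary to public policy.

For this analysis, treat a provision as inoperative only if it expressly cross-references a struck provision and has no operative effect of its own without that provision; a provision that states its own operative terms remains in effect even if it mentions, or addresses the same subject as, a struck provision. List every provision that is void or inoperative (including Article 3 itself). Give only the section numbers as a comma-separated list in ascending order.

3, 5

Article 3 is struck. The only function of Article 5 is the alternative disposition for Article 3, so it cannot stand once Article 3 is removed. Article 4 is a severability clause and preserves every provision that can still be given independent effect. That leaves Article 1, Article 2, Article 4, and Article 6 in effect.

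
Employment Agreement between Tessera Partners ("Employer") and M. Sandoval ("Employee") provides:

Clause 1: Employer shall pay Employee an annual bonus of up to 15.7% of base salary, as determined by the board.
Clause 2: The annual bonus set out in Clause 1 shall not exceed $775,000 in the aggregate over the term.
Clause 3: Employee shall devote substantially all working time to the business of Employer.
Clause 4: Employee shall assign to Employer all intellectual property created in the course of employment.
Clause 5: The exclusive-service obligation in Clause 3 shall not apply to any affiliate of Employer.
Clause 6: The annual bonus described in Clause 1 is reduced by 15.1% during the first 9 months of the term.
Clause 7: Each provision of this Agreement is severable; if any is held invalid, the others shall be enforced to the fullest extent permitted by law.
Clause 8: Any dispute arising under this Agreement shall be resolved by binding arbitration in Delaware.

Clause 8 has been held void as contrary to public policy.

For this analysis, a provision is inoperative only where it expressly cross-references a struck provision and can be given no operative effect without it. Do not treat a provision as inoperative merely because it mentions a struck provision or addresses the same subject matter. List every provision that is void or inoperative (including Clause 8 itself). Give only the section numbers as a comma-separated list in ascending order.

8

Clause 8 is struck. Nothing else in the Agreement is defined by reference to Clause 8. Clause 7 is a severability clause and preserves every provision that can still be given independent effect. Clause 1, Clause 2, Clause 3, Clause 4, Clause 5, Clause 6, and Clause 7 remain in effect.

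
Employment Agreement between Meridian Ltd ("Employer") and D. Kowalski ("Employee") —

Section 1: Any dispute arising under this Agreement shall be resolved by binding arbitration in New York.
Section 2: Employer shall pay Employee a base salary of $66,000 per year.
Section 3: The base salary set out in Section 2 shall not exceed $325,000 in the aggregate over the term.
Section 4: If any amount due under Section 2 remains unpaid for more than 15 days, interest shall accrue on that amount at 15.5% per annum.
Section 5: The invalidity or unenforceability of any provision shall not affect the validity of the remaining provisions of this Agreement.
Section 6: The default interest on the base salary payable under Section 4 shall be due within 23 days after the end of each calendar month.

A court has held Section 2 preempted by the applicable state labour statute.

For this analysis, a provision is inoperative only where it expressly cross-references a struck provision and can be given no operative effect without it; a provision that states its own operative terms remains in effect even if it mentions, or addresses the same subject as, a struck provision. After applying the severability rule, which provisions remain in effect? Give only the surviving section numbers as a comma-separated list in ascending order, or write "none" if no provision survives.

1, 5

Section 2 is struck. The whole of Section 3 is the aggregate cap on the base salary, defined by reference to Section 2, so Section 3 cannot stand once Section 2 is removed. Section 4 does nothing except set the default interest on the base salary by reference to Section 2; with Section 2 gone it has no independent effect and is inoperative. The whole of Section 6 is the payment deadline for the default interest on the base salary, defined by reference to Section 4, so Section 6 cannot stand once Section 4 is removed. Under the severability clause in Section 5, the remaining provisions continue in force. Section 1 and Section 5 remain in effect.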